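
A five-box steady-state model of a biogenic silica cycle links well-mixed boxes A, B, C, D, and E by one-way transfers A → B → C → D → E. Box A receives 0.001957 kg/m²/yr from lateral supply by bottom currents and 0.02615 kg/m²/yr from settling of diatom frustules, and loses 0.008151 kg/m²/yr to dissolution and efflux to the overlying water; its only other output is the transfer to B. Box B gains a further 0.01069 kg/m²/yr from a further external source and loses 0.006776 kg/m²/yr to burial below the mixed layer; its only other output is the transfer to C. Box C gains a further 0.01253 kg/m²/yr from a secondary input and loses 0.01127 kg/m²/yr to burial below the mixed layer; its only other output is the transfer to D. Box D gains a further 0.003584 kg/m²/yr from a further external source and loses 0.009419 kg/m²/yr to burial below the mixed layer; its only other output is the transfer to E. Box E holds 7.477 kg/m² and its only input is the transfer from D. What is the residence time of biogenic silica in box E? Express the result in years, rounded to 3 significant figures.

Box A: F(A→B) = (0.001957 + 0.02615) − 0.008151 = 0.019956 kg/m²/yr.
Box B: F(B→C) = (0.019956 + 0.01069) − 0.006776 = 0.023870 kg/m²/yr.
Box C: F(C→D) = (0.023870 + 0.01253) − 0.01127 = 0.025130 kg/m²/yr.
Box D: F(D→E) = (0.025130 + 0.003584) − 0.009419 = 0.019295 kg/m²/yr.
Box E throughput = its input = 0.019295 kg/m²/yr; τ = 7.477 / 0.019295 = 387.5 yr.

388 yr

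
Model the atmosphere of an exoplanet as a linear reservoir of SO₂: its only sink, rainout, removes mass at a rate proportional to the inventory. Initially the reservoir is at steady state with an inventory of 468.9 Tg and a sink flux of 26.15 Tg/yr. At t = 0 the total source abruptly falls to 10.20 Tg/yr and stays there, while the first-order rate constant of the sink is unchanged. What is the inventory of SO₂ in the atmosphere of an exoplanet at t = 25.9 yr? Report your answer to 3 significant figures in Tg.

τ = M₀/F₀ = 468.9/26.15 = 17.93 yr; rate constant k = 1/τ.
New steady state M_∞ = F₁/k = F₁·τ = 10.20 × 17.93 = 182.90 Tg.
M(t) = M_∞ + (M₀ − M_∞)·e^(−t/τ); t/τ = 25.9/17.93 = 1.444, so e^(−t/τ) = 0.2359.
M(t) = 182.90 + 286.0 × 0.2359 = 250.36 Tg.

250 Tg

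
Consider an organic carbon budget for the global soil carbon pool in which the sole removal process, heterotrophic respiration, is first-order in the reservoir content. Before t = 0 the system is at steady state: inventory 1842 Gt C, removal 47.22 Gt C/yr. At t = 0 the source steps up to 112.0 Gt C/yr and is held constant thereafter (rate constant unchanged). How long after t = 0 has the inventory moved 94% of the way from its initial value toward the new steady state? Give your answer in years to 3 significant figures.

110 yr

τ = M₀/F₀ = 1842/47.22 = 39.01 yr.
The remaining gap fraction is e^(−t/τ); 94% covered ⇒ e^(−t/τ) = 0.0600.
t = −τ ln(0.0600) = 39.01 × 2.813 = 109.7 yr.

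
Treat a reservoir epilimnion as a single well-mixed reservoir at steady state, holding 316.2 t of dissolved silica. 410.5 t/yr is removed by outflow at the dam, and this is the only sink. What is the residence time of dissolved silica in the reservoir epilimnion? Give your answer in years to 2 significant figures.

0.77 yr

τ = M / F = 316.2 / 410.5 = 0.7703 yr.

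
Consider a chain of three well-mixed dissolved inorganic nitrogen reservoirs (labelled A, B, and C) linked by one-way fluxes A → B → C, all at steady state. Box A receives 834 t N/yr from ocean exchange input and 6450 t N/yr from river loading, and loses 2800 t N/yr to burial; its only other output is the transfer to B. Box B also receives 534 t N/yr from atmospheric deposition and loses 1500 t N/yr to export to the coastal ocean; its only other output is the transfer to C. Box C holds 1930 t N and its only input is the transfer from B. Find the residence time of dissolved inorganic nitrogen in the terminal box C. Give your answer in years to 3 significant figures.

0.549 yr

Box A: F(A→B) = (834 + 6450) − 2800 = 4484.0 t N/yr.
Box B: F(B→C) = (4484.0 + 534) − 1500 = 3518.0 t N/yr.
Box C throughput = its input = 3518.0 t N/yr; τ = 1930 / 3518.0 = 0.5486 yr.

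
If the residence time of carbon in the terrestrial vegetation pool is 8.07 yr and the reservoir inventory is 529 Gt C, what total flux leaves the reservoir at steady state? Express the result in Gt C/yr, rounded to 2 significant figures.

F = M / τ = 529 / 8.07 = 65.55 Gt C/yr.

66 Gt C/yr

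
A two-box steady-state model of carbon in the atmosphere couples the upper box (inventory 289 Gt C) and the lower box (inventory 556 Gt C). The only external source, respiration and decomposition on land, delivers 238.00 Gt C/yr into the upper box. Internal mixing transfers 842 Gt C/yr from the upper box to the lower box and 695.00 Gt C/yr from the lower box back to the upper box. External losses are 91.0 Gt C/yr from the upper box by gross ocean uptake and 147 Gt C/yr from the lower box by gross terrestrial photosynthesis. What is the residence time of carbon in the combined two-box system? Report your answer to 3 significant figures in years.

Residence time in the combined system uses the total inventory and the total *external* removal — internal exchanges between the two boxes cancel.
M_total = 289 + 556 = 845.00 Gt C.
ΣF_external_out = 91.0 + 147 = 238.00 Gt C/yr.
τ = M_total / ΣF_ext = 845.00 / 238.00 = 3.550 yr.

3.55 yr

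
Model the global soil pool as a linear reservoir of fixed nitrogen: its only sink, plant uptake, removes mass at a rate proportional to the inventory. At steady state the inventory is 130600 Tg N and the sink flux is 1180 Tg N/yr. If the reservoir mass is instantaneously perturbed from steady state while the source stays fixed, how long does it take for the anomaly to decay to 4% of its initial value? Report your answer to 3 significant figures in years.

356 yr

For a linear reservoir the anomaly decays as exp(−t/τ) with τ = M/F = 130600/1180 = 110.7 yr.
exp(−t/τ) = 0.04 ⇒ t = −τ ln(0.04) = 110.7 × 3.219 = 356.3 yr.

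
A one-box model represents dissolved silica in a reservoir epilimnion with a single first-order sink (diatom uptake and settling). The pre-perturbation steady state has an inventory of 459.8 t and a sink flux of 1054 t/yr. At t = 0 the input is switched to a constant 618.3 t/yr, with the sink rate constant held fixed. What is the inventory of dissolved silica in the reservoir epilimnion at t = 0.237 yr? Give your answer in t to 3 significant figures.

380 t

Residence time τ = M₀/F₀ = 0.4362 yr. The eventual steady state is M_∞ = M₀·(F₁/F₀) = 459.8 × 618.3/1054 = 269.73 t.
The anomaly ΔM(t) = M(t) − M_∞ decays as ΔM₀·e^(−t/τ) with ΔM₀ = 459.8 − 269.73 = 190.1 t.
At t = 0.237 yr, e^(−t/τ) = e^(−0.5433) = 0.5808, so ΔM = 110.4 t and M = 269.73 + 110.4 = 380.13 t.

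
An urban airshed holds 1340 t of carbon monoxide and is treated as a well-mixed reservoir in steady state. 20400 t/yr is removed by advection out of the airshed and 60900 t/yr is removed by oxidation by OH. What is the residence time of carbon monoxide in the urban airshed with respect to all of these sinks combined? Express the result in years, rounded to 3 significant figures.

Total removal flux = 20400 + 60900 = 81300 t/yr.
τ = M / ΣF_out = 1340 / 81300 = 0.01648 yr.

0.0165 yr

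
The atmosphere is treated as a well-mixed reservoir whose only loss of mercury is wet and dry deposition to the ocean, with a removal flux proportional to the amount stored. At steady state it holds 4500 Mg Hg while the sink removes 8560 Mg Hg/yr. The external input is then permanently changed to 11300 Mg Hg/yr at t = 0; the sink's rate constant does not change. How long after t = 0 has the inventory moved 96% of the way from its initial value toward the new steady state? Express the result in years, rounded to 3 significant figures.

1.69 yr

τ = M₀/F₀ = 4500/8560 = 0.5257 yr.
The remaining gap fraction is e^(−t/τ); 96% covered ⇒ e^(−t/τ) = 0.0400.
t = −τ ln(0.0400) = 0.5257 × 3.219 = 1.692 yr.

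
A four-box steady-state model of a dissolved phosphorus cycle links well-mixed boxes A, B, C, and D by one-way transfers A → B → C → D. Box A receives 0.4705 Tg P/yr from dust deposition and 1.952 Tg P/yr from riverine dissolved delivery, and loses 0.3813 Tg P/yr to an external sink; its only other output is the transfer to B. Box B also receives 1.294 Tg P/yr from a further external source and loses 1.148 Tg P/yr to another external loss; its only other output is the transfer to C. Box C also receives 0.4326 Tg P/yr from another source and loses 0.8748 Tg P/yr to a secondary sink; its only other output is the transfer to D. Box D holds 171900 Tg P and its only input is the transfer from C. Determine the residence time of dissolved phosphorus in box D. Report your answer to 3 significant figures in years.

Box A: F(A→B) = (0.4705 + 1.952) − 0.3813 = 2.0412 Tg P/yr.
Box B: F(B→C) = (2.0412 + 1.294) − 1.148 = 2.1872 Tg P/yr.
Box C: F(C→D) = (2.1872 + 0.4326) − 0.8748 = 1.7450 Tg P/yr.
Box D throughput = its input = 1.7450 Tg P/yr; τ = 171900 / 1.7450 = 98510 yr.

98500 yr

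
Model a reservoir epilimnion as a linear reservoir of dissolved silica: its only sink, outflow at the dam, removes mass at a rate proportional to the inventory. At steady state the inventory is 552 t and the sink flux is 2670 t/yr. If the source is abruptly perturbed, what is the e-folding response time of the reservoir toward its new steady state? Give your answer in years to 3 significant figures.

For a linear reservoir the response time equals the residence time τ = M/F.
τ = 552 / 2670 = 0.2067 yr.

0.207 yr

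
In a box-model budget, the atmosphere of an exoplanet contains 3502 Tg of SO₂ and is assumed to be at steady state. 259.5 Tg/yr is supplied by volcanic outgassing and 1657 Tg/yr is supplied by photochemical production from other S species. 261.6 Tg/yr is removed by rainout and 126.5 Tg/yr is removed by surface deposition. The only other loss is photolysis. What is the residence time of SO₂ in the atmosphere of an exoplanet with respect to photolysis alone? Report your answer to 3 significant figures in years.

At steady state ΣF_in = ΣF_out.
ΣF_in = 259.5 + 1657 = 1916.5 Tg/yr.
Photolysis flux = ΣF_in − (261.6 + 126.5) = 1916.5 − 388.1 = 1528 Tg/yr.
τ = M / F = 3502 / 1528 = 2.291 yr.

2.29 yr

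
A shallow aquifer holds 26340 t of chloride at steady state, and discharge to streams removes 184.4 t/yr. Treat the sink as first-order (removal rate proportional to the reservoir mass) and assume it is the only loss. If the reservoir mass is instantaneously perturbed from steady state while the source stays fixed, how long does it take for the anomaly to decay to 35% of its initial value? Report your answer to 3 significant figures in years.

For a linear reservoir the anomaly decays as exp(−t/τ) with τ = M/F = 26340/184.4 = 142.8 yr.
exp(−t/τ) = 0.35 ⇒ t = −τ ln(0.35) = 142.8 × 1.050 = 150.0 yr.

150 yr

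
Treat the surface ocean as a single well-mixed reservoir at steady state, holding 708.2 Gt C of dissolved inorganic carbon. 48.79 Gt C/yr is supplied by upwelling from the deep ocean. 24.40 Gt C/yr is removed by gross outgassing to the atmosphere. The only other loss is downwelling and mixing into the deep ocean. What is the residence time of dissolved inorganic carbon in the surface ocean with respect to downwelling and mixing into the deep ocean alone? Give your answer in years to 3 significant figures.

At steady state ΣF_in = ΣF_out.
ΣF_in = 48.790 Gt C/yr.
Downwelling and mixing into the deep ocean flux = ΣF_in − (24.40) = 48.790 − 24.40 = 24.39 Gt C/yr.
τ = M / F = 708.2 / 24.39 = 29.04 yr.

29.0 yr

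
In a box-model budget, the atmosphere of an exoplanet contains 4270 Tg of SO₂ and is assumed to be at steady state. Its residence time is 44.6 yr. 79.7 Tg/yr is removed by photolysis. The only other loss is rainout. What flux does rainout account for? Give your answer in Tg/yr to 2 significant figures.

16 Tg/yr

Total removal F = M/τ = 4270 / 44.6 = 95.74 Tg/yr.
Rainout = F − (79.7) = 95.74 − 79.70 = 16.04 Tg/yr.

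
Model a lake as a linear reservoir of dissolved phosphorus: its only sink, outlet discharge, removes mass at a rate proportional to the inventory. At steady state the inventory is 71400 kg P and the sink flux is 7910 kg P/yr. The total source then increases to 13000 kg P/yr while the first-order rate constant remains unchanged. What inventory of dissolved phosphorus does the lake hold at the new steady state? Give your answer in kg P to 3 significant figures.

117000 kg P

Rate constant k = F/M = 7910 / 71400 = 0.1108 yr⁻¹.
At the new steady state, source = k·M_new ⇒ M_new = 13000 / 0.1108 = 117300 kg P.
(Equivalently M_new = M × F_new/F_old = 71400 × 13000/7910.)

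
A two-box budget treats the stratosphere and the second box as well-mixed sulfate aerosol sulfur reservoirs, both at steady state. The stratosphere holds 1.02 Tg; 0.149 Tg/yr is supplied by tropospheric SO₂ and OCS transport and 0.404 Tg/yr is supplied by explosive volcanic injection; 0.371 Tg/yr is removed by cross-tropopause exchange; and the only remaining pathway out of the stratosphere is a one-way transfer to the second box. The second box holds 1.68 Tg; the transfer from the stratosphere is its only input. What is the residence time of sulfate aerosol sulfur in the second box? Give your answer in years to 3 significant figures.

Balance the stratosphere: ΣF_in = 0.149 + 0.404 = 0.55300 Tg/yr.
Transfer to the second box = ΣF_in − (0.371) = 0.18200 Tg/yr.
At steady state the output of the second box equals its input, 0.18200 Tg/yr.
τ = M / F = 1.68 / 0.18200 = 9.231 yr.

9.23 yr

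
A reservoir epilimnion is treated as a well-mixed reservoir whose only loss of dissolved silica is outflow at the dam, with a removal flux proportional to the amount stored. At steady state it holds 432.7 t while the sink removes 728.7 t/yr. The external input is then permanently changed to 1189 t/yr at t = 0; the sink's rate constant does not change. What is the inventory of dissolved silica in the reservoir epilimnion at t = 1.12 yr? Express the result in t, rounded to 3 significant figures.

665 t

Residence time τ = M₀/F₀ = 0.5938 yr. The eventual steady state is M_∞ = M₀·(F₁/F₀) = 432.7 × 1189/728.7 = 706.02 t.
The anomaly ΔM(t) = M(t) − M_∞ decays as ΔM₀·e^(−t/τ) with ΔM₀ = 432.7 − 706.02 = −273.3 t.
At t = 1.12 yr, e^(−t/τ) = e^(−1.886) = 0.1517, so ΔM = −41.45 t and M = 706.02 − 41.45 = 664.57 t.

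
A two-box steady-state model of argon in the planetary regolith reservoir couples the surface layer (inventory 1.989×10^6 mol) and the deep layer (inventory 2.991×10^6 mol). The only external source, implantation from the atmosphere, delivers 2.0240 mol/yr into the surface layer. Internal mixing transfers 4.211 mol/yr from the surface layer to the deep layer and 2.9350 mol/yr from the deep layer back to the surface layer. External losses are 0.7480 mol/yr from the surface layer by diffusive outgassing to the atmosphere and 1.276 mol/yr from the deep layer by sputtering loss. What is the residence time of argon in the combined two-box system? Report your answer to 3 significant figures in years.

2.46×10^6 yr

For the system as a whole, the A↔B exchange is internal and contributes nothing to the throughput; only the external sinks remove mass.
M_total = 1.989×10^6 + 2.991×10^6 = 4.9800×10^6 mol.
ΣF_external_out = 0.7480 + 1.276 = 2.0240 mol/yr.
τ = M_total / ΣF_ext = 4.9800×10^6 / 2.0240 = 2.460×10^6 yr.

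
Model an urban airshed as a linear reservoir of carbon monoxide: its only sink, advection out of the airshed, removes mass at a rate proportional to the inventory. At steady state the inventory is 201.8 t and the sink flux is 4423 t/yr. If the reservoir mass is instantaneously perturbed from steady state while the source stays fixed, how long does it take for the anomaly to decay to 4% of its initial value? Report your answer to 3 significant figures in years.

For a linear reservoir the anomaly decays as exp(−t/τ) with τ = M/F = 201.8/4423 = 0.04563 yr.
exp(−t/τ) = 0.04 ⇒ t = −τ ln(0.04) = 0.04563 × 3.219 = 0.1469 yr.

0.147 yr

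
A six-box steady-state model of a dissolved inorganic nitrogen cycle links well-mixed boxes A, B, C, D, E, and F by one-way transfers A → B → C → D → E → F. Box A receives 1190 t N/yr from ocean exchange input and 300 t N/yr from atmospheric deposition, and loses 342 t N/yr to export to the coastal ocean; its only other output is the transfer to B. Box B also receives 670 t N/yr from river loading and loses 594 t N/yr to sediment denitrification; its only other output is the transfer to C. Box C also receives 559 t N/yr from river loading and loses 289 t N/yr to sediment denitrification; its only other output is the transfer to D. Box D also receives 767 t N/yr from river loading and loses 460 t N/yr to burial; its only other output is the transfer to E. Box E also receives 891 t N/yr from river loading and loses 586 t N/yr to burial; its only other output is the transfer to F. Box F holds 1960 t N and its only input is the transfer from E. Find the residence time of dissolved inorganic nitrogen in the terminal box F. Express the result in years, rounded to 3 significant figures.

Box A: F(A→B) = (1190 + 300) − 342 = 1148.0 t N/yr.
Box B: F(B→C) = (1148.0 + 670) − 594 = 1224.0 t N/yr.
Box C: F(C→D) = (1224.0 + 559) − 289 = 1494.0 t N/yr.
Box D: F(D→E) = (1494.0 + 767) − 460 = 1801.0 t N/yr.
Box E: F(E→F) = (1801.0 + 891) − 586 = 2106.0 t N/yr.
Box F throughput = its input = 2106.0 t N/yr; τ = 1960 / 2106.0 = 0.9307 yr.

0.931 yr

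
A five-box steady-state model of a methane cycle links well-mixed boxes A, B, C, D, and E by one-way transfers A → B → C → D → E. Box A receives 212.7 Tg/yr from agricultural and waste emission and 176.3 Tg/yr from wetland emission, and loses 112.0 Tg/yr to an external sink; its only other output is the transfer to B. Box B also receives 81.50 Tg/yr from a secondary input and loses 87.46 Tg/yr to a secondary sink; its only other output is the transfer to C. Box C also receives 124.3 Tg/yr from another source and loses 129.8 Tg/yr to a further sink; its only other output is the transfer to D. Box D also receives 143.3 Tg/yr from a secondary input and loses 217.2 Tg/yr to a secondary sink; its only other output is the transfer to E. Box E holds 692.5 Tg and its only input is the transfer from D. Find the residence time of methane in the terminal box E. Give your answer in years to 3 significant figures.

Box A: F(A→B) = (212.7 + 176.3) − 112.0 = 277.00 Tg/yr.
Box B: F(B→C) = (277.00 + 81.50) − 87.46 = 271.04 Tg/yr.
Box C: F(C→D) = (271.04 + 124.3) − 129.8 = 265.54 Tg/yr.
Box D: F(D→E) = (265.54 + 143.3) − 217.2 = 191.64 Tg/yr.
Box E throughput = its input = 191.64 Tg/yr; τ = 692.5 / 191.64 = 3.614 yr.

3.61 yr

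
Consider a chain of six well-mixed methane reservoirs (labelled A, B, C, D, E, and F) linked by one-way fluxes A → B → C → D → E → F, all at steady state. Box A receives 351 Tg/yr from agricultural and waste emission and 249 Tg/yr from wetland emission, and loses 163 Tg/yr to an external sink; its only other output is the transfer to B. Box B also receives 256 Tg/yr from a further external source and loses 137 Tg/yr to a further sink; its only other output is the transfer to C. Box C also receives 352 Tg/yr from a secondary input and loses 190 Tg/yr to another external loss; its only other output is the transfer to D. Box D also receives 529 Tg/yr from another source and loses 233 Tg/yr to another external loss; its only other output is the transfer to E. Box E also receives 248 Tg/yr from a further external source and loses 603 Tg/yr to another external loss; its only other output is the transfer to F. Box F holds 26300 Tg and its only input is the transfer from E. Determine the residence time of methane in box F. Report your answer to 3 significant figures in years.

39.9 yr

Box A: F(A→B) = (351 + 249) − 163 = 437.00 Tg/yr.
Box B: F(B→C) = (437.00 + 256) − 137 = 556.00 Tg/yr.
Box C: F(C→D) = (556.00 + 352) − 190 = 718.00 Tg/yr.
Box D: F(D→E) = (718.00 + 529) − 233 = 1014.0 Tg/yr.
Box E: F(E→F) = (1014.0 + 248) − 603 = 659.00 Tg/yr.
Box F throughput = its input = 659.00 Tg/yr; τ = 26300 / 659.00 = 39.91 yr.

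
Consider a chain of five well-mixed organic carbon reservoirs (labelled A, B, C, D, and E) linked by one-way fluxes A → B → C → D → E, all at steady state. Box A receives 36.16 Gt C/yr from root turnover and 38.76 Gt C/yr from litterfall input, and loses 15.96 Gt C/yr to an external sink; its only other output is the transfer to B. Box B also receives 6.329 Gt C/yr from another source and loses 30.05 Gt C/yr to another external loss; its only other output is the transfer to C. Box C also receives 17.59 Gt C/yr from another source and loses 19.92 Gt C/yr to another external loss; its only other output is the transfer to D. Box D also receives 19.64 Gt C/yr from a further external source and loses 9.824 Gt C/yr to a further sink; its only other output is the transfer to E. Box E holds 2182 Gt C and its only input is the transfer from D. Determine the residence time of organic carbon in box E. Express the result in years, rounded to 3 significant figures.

51.1 yr

Box A: F(A→B) = (36.16 + 38.76) − 15.96 = 58.960 Gt C/yr.
Box B: F(B→C) = (58.960 + 6.329) − 30.05 = 35.239 Gt C/yr.
Box C: F(C→D) = (35.239 + 17.59) − 19.92 = 32.909 Gt C/yr.
Box D: F(D→E) = (32.909 + 19.64) − 9.824 = 42.725 Gt C/yr.
Box E throughput = its input = 42.725 Gt C/yr; τ = 2182 / 42.725 = 51.07 yr.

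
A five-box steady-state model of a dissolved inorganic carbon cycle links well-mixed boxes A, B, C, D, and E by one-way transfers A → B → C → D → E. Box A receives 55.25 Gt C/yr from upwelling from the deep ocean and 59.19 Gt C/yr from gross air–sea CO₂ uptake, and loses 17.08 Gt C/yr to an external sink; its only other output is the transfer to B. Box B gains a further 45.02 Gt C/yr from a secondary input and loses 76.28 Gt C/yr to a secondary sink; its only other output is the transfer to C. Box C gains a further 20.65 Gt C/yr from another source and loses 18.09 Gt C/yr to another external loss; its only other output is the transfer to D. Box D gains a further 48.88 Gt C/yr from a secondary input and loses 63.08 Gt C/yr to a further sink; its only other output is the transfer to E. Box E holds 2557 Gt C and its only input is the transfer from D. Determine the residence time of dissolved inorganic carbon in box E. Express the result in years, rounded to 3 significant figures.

47.0 yr

Box A: F(A→B) = (55.25 + 59.19) − 17.08 = 97.360 Gt C/yr.
Box B: F(B→C) = (97.360 + 45.02) − 76.28 = 66.100 Gt C/yr.
Box C: F(C→D) = (66.100 + 20.65) − 18.09 = 68.660 Gt C/yr.
Box D: F(D→E) = (68.660 + 48.88) − 63.08 = 54.460 Gt C/yr.
Box E throughput = its input = 54.460 Gt C/yr; τ = 2557 / 54.460 = 46.95 yr.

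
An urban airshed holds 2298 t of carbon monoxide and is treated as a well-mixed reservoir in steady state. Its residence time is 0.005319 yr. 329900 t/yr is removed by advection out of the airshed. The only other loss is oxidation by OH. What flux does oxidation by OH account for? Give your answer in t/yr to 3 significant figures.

102000 t/yr

Total removal F = M/τ = 2298 / 0.005319 = 432000 t/yr.
Oxidation by OH = F − (329900) = 432000 − 329900 = 102100 t/yr.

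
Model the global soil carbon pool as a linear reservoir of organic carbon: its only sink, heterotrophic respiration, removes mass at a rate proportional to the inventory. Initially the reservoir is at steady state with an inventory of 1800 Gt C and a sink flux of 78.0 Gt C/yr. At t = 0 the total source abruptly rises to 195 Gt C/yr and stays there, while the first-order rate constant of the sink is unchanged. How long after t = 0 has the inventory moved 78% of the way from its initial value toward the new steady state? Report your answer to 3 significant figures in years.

34.9 yr

τ = M₀/F₀ = 1800/78.0 = 23.08 yr.
The remaining gap fraction is e^(−t/τ); 78% covered ⇒ e^(−t/τ) = 0.220.
t = −τ ln(0.220) = 23.08 × 1.514 = 34.94 yr.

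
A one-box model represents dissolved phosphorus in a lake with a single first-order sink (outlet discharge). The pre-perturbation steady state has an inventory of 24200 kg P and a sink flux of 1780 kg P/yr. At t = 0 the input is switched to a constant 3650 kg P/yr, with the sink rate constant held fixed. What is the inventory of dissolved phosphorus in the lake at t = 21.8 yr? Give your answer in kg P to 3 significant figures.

The sink rate constant is k = F₀/M₀ = 1780/24200 = 0.07355 yr⁻¹.
Solving dM/dt = F₁ − kM with M(0) = M₀ gives M(t) = F₁/k + (M₀ − F₁/k)·e^(−kt).
F₁/k = 3650/0.07355 = 49624 kg P; kt = 0.07355 × 21.8 = 1.603, e^(−kt) = 0.2012.
M(21.8) = 49624 + (24200 − 49624) × 0.2012 = 49624 − 5115 = 44508 kg P.

44500 kg P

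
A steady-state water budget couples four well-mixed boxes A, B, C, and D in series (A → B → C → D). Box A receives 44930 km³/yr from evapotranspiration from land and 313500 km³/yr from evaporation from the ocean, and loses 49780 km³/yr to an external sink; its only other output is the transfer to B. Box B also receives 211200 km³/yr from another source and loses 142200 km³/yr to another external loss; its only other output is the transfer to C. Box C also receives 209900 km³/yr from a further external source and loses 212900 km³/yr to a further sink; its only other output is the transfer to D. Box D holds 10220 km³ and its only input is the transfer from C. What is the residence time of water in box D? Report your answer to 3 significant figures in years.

0.0273 yr

Box A: F(A→B) = (44930 + 313500) − 49780 = 308650 km³/yr.
Box B: F(B→C) = (308650 + 211200) − 142200 = 377650 km³/yr.
Box C: F(C→D) = (377650 + 209900) − 212900 = 374650 km³/yr.
Box D throughput = its input = 374650 km³/yr; τ = 10220 / 374650 = 0.02728 yr.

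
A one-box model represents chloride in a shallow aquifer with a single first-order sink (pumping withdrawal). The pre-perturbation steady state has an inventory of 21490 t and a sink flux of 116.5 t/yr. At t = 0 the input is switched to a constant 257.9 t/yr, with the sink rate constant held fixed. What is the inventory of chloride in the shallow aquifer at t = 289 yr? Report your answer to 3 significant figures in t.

Residence time τ = M₀/F₀ = 184.5 yr. The eventual steady state is M_∞ = M₀·(F₁/F₀) = 21490 × 257.9/116.5 = 47573 t.
The anomaly ΔM(t) = M(t) − M_∞ decays as ΔM₀·e^(−t/τ) with ΔM₀ = 21490 − 47573 = −26080 t.
At t = 289 yr, e^(−t/τ) = e^(−1.567) = 0.2087, so ΔM = −5444 t and M = 47573 − 5444 = 42129 t.

42100 t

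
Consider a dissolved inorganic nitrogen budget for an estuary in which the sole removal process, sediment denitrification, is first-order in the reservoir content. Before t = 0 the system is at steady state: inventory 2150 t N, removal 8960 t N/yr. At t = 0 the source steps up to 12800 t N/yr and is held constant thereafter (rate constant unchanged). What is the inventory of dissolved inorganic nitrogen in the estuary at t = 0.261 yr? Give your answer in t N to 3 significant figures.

2760 t N

The sink rate constant is k = F₀/M₀ = 8960/2150 = 4.167 yr⁻¹.
Solving dM/dt = F₁ − kM with M(0) = M₀ gives M(t) = F₁/k + (M₀ − F₁/k)·e^(−kt).
F₁/k = 12800/4.167 = 3071.4 t N; kt = 4.167 × 0.261 = 1.088, e^(−kt) = 0.3370.
M(0.261) = 3071.4 + (2150 − 3071.4) × 0.3370 = 3071.4 − 310.5 = 2760.9 t N.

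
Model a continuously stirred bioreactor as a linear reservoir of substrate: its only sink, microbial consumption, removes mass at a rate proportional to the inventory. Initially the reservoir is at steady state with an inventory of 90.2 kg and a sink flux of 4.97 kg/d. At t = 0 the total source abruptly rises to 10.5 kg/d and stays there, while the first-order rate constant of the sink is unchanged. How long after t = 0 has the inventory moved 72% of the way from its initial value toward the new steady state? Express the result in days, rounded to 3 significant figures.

23.1 d

τ = M₀/F₀ = 90.2/4.97 = 18.15 d.
The remaining gap fraction is e^(−t/τ); 72% covered ⇒ e^(−t/τ) = 0.280.
t = −τ ln(0.280) = 18.15 × 1.273 = 23.10 d.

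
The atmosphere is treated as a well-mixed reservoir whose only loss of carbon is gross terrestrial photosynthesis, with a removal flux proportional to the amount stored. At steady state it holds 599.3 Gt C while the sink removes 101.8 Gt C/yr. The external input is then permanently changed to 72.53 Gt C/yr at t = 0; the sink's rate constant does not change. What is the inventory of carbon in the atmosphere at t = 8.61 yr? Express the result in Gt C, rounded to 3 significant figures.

Residence time τ = M₀/F₀ = 5.887 yr. The eventual steady state is M_∞ = M₀·(F₁/F₀) = 599.3 × 72.53/101.8 = 426.99 Gt C.
The anomaly ΔM(t) = M(t) − M_∞ decays as ΔM₀·e^(−t/τ) with ΔM₀ = 599.3 − 426.99 = 172.3 Gt C.
At t = 8.61 yr, e^(−t/τ) = e^(−1.463) = 0.2316, so ΔM = 39.92 Gt C and M = 426.99 + 39.92 = 466.90 Gt C.

467 Gt C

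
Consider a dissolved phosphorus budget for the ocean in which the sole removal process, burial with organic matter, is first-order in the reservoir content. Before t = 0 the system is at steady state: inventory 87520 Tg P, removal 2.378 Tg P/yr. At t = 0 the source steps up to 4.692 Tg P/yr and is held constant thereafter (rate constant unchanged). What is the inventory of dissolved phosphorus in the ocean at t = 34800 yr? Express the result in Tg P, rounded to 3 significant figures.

The sink rate constant is k = F₀/M₀ = 2.378/87520 = 2.717×10^-5 yr⁻¹.
Solving dM/dt = F₁ − kM with M(0) = M₀ gives M(t) = F₁/k + (M₀ − F₁/k)·e^(−kt).
F₁/k = 4.692/2.717×10^-5 = 172680 Tg P; kt = 2.717×10^-5 × 34800 = 0.9455, e^(−kt) = 0.3885.
M(34800) = 172680 + (87520 − 172680) × 0.3885 = 172680 − 33080 = 139600 Tg P.

140000 Tg P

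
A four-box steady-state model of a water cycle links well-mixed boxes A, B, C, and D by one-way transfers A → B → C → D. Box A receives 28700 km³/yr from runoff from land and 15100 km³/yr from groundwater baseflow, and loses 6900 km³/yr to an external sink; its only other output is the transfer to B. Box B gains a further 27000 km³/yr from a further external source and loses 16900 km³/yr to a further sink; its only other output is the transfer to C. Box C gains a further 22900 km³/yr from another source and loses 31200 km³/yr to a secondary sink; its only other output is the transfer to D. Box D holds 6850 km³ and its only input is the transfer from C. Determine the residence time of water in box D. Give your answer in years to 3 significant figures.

Box A: F(A→B) = (28700 + 15100) − 6900 = 36900 km³/yr.
Box B: F(B→C) = (36900 + 27000) − 16900 = 47000 km³/yr.
Box C: F(C→D) = (47000 + 22900) − 31200 = 38700 km³/yr.
Box D throughput = its input = 38700 km³/yr; τ = 6850 / 38700 = 0.1770 yr.

0.177 yr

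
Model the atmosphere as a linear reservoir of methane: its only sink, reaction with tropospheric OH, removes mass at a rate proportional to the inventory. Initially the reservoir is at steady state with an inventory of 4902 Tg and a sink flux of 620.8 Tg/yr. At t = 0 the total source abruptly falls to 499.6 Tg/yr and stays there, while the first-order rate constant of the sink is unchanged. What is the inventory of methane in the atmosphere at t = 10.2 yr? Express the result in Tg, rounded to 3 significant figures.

Residence time τ = M₀/F₀ = 7.896 yr. The eventual steady state is M_∞ = M₀·(F₁/F₀) = 4902 × 499.6/620.8 = 3945.0 Tg.
The anomaly ΔM(t) = M(t) − M_∞ decays as ΔM₀·e^(−t/τ) with ΔM₀ = 4902 − 3945.0 = 957.0 Tg.
At t = 10.2 yr, e^(−t/τ) = e^(−1.292) = 0.2748, so ΔM = 263.0 Tg and M = 3945.0 + 263.0 = 4208.0 Tg.

4210 Tg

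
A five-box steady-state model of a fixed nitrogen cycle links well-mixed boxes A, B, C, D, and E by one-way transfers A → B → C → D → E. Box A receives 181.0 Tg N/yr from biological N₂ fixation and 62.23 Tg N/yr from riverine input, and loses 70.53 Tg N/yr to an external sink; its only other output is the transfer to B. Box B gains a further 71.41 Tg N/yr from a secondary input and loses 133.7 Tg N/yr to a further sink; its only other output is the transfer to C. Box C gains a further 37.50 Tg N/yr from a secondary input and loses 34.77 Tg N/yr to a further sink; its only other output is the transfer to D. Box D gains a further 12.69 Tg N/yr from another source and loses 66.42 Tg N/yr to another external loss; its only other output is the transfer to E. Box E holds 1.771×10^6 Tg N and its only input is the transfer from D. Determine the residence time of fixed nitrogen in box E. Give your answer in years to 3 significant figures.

29800 yr

Box A: F(A→B) = (181.0 + 62.23) − 70.53 = 172.70 Tg N/yr.
Box B: F(B→C) = (172.70 + 71.41) − 133.7 = 110.41 Tg N/yr.
Box C: F(C→D) = (110.41 + 37.50) − 34.77 = 113.14 Tg N/yr.
Box D: F(D→E) = (113.14 + 12.69) − 66.42 = 59.410 Tg N/yr.
Box E throughput = its input = 59.410 Tg N/yr; τ = 1.771×10^6 / 59.410 = 29810 yr.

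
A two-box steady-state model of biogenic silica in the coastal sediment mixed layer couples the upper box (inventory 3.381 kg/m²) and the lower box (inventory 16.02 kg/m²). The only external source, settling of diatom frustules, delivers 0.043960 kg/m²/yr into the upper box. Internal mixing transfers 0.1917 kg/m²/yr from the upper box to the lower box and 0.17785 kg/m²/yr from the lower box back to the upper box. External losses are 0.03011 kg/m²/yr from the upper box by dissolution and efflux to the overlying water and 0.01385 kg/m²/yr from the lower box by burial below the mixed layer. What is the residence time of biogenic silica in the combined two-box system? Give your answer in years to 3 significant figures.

Residence time in the combined system uses the total inventory and the total *external* removal — internal exchanges between the two boxes cancel.
M_total = 3.381 + 16.02 = 19.401 kg/m².
ΣF_external_out = 0.03011 + 0.01385 = 0.043960 kg/m²/yr.
τ = M_total / ΣF_ext = 19.401 / 0.043960 = 441.3 yr.

441 yr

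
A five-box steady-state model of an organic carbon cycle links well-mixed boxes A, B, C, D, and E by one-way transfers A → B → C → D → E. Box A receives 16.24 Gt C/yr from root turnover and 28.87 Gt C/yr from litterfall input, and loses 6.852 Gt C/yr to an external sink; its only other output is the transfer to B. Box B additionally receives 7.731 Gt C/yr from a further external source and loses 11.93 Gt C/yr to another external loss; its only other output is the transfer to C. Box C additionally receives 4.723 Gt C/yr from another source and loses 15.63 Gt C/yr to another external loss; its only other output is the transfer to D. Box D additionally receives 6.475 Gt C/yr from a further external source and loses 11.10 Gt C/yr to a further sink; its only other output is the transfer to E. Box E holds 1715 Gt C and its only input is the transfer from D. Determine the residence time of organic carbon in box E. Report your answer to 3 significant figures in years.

92.6 yr

Box A: F(A→B) = (16.24 + 28.87) − 6.852 = 38.258 Gt C/yr.
Box B: F(B→C) = (38.258 + 7.731) − 11.93 = 34.059 Gt C/yr.
Box C: F(C→D) = (34.059 + 4.723) − 15.63 = 23.152 Gt C/yr.
Box D: F(D→E) = (23.152 + 6.475) − 11.10 = 18.527 Gt C/yr.
Box E throughput = its input = 18.527 Gt C/yr; τ = 1715 / 18.527 = 92.57 yr.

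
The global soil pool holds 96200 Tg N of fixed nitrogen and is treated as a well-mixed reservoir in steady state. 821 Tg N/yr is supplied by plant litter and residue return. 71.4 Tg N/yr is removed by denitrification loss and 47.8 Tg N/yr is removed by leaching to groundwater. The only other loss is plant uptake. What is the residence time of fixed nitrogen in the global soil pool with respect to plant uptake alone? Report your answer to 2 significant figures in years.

At steady state ΣF_in = ΣF_out.
ΣF_in = 821.00 Tg N/yr.
Plant uptake flux = ΣF_in − (71.4 + 47.8) = 821.00 − 119.2 = 701.8 Tg N/yr.
τ = M / F = 96200 / 701.8 = 137.1 yr.

140 yr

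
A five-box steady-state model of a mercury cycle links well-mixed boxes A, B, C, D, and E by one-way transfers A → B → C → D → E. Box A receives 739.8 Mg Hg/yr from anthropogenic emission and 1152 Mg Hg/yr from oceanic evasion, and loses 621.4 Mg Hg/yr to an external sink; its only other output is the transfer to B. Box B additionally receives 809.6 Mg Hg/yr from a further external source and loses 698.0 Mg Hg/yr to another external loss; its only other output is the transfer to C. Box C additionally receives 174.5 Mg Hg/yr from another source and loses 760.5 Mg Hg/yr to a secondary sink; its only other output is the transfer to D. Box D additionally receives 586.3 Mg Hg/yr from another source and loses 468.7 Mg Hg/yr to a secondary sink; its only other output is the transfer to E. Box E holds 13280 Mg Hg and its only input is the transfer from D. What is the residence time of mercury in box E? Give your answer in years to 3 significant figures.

14.5 yr

Box A: F(A→B) = (739.8 + 1152) − 621.4 = 1270.4 Mg Hg/yr.
Box B: F(B→C) = (1270.4 + 809.6) − 698.0 = 1382.0 Mg Hg/yr.
Box C: F(C→D) = (1382.0 + 174.5) − 760.5 = 796.00 Mg Hg/yr.
Box D: F(D→E) = (796.00 + 586.3) − 468.7 = 913.60 Mg Hg/yr.
Box E throughput = its input = 913.60 Mg Hg/yr; τ = 13280 / 913.60 = 14.54 yr.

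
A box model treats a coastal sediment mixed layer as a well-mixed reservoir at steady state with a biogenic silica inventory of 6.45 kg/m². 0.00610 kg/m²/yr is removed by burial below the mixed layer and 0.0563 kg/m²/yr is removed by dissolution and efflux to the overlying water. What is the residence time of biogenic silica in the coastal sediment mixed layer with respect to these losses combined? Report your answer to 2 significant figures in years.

Total removal = 0.006100 + 0.05630 = 0.062400 kg/m²/yr.
τ = M / ΣF_out = 6.45 / 0.062400 = 103.4 yr.

100 yr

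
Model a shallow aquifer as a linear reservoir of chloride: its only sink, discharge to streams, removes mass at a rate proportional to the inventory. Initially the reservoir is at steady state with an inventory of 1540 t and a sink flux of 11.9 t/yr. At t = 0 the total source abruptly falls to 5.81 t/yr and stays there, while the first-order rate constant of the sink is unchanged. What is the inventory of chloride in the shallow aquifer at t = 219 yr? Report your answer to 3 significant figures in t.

Residence time τ = M₀/F₀ = 129.4 yr. The eventual steady state is M_∞ = M₀·(F₁/F₀) = 1540 × 5.81/11.9 = 751.88 t.
The anomaly ΔM(t) = M(t) − M_∞ decays as ΔM₀·e^(−t/τ) with ΔM₀ = 1540 − 751.88 = 788.1 t.
At t = 219 yr, e^(−t/τ) = e^(−1.692) = 0.1841, so ΔM = 145.1 t and M = 751.88 + 145.1 = 896.98 t.

897 t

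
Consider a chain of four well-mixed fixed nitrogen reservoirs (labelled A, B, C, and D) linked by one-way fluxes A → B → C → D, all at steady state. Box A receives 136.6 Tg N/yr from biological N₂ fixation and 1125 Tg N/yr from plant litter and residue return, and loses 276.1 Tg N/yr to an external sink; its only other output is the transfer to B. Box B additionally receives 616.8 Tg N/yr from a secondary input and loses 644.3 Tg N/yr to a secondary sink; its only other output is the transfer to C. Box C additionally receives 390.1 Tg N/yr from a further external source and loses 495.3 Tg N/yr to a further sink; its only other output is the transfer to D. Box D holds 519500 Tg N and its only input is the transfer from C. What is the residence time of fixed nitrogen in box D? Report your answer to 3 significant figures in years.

609 yr

Box A: F(A→B) = (136.6 + 1125) − 276.1 = 985.50 Tg N/yr.
Box B: F(B→C) = (985.50 + 616.8) − 644.3 = 958.00 Tg N/yr.
Box C: F(C→D) = (958.00 + 390.1) − 495.3 = 852.80 Tg N/yr.
Box D throughput = its input = 852.80 Tg N/yr; τ = 519500 / 852.80 = 609.2 yr.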